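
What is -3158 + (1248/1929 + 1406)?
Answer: -1126120/643 ≈ -1751.4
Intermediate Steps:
-3158 + (1248/1929 + 1406) = -3158 + (1248*(1/1929) + 1406) = -3158 + (416/643 + 1406) = -3158 + 904474/643 = -1126120/643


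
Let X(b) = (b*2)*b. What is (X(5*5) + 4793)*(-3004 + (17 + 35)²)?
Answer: -1812900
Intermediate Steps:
X(b) = 2*b² (X(b) = (2*b)*b = 2*b²)
(X(5*5) + 4793)*(-3004 + (17 + 35)²) = (2*(5*5)² + 4793)*(-3004 + (17 + 35)²) = (2*25² + 4793)*(-3004 + 52²) = (2*625 + 4793)*(-3004 + 2704) = (1250 + 4793)*(-300) = 6043*(-300) = -1812900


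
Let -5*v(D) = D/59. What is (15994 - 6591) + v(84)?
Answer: 2773801/295 ≈ 9402.7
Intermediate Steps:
v(D) = -D/295 (v(D) = -D/(5*59) = -D/295)
(15994 - 6591) + v(84) = (15994 - 6591) - 1/295*84 = 9403 - 84/295 = 2773801/295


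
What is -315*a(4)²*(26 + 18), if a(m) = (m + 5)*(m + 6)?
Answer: -112266000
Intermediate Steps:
a(m) = (5 + m)*(6 + m)
-315*a(4)²*(26 + 18) = -315*(30 + 4² + 11*4)²*(26 + 18) = -315*(30 + 16 + 44)²*44 = -315*90²*44 = -2551500*44 = -315*356400 = -112266000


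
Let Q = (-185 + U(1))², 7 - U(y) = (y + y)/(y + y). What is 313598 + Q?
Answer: 345639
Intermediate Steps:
U(y) = 6 (U(y) = 7 - (y + y)/(y + y) = 7 - 2*y/(2*y) = 7 - 2*y*1/(2*y) = 7 - 1*1 = 7 - 1 = 6)
Q = 32041 (Q = (-185 + 6)² = (-179)² = 32041)
313598 + Q = 313598 + 32041 = 345639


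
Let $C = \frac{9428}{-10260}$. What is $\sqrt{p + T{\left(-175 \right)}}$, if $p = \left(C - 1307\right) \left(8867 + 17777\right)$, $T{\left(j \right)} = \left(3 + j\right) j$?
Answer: $\frac{2 i \sqrt{6363223815495}}{855} \approx 5900.7 i$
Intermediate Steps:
$T{\left(j \right)} = j \left(3 + j\right)$
$C = - \frac{2357}{2565}$ ($C = 9428 \left(- \frac{1}{10260}\right) = - \frac{2357}{2565} \approx -0.91891$)
$p = - \frac{89385610928}{2565}$ ($p = \left(- \frac{2357}{2565} - 1307\right) \left(8867 + 17777\right) = \left(- \frac{3354812}{2565}\right) 26644 = - \frac{89385610928}{2565} \approx -3.4848 \cdot 10^{7}$)
$\sqrt{p + T{\left(-175 \right)}} = \sqrt{- \frac{89385610928}{2565} - 175 \left(3 - 175\right)} = \sqrt{- \frac{89385610928}{2565} - -30100} = \sqrt{- \frac{89385610928}{2565} + 30100} = \sqrt{- \frac{89308404428}{2565}} = \frac{2 i \sqrt{6363223815495}}{855}$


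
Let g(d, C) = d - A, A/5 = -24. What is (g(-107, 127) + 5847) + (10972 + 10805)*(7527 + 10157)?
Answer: 385110328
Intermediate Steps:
A = -120 (A = 5*(-24) = -120)
g(d, C) = 120 + d (g(d, C) = d - 1*(-120) = d + 120 = 120 + d)
(g(-107, 127) + 5847) + (10972 + 10805)*(7527 + 10157) = ((120 - 107) + 5847) + (10972 + 10805)*(7527 + 10157) = (13 + 5847) + 21777*17684 = 5860 + 385104468 = 385110328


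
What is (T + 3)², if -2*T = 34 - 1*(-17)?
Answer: 2025/4 ≈ 506.25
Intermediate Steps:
T = -51/2 (T = -(34 - 1*(-17))/2 = -(34 + 17)/2 = -½*51 = -51/2 ≈ -25.500)
(T + 3)² = (-51/2 + 3)² = (-45/2)² = 2025/4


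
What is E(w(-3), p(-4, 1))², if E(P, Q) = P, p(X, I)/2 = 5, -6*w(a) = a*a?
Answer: 9/4 ≈ 2.2500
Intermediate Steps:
w(a) = -a²/6 (w(a) = -a*a/6 = -a²/6)
p(X, I) = 10 (p(X, I) = 2*5 = 10)
E(w(-3), p(-4, 1))² = (-⅙*(-3)²)² = (-⅙*9)² = (-3/2)² = 9/4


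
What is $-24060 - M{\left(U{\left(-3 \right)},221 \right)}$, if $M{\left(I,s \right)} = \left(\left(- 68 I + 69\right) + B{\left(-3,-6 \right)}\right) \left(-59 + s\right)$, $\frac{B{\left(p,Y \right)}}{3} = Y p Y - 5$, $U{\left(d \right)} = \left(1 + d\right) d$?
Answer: $85776$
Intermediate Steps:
$U{\left(d \right)} = d \left(1 + d\right)$
$B{\left(p,Y \right)} = -15 + 3 p Y^{2}$ ($B{\left(p,Y \right)} = 3 \left(Y p Y - 5\right) = 3 \left(p Y^{2} - 5\right) = 3 \left(-5 + p Y^{2}\right) = -15 + 3 p Y^{2}$)
$M{\left(I,s \right)} = \left(-270 - 68 I\right) \left(-59 + s\right)$ ($M{\left(I,s \right)} = \left(\left(- 68 I + 69\right) + \left(-15 + 3 \left(-3\right) \left(-6\right)^{2}\right)\right) \left(-59 + s\right) = \left(\left(69 - 68 I\right) + \left(-15 + 3 \left(-3\right) 36\right)\right) \left(-59 + s\right) = \left(\left(69 - 68 I\right) - 339\right) \left(-59 + s\right) = \left(-270 - 68 I\right) \left(-59 + s\right)$)
$-24060 - M{\left(U{\left(-3 \right)},221 \right)} = -24060 - \left(15930 - 59670 + 4012 \left(- 3 \left(1 - 3\right)\right) - 68 \left(- 3 \left(1 - 3\right)\right) 221\right) = -24060 - \left(15930 - 59670 + 4012 \left(\left(-3\right) \left(-2\right)\right) - 68 \left(\left(-3\right) \left(-2\right)\right) 221\right) = -24060 - \left(15930 - 59670 + 4012 \cdot 6 - 408 \cdot 221\right) = -24060 - \left(15930 - 59670 + 24072 - 90168\right) = -24060 - -109836 = -24060 + 109836 = 85776$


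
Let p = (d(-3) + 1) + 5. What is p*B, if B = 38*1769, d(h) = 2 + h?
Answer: 336110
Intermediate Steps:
p = 5 (p = ((2 - 3) + 1) + 5 = (-1 + 1) + 5 = 0 + 5 = 5)
B = 67222
p*B = 5*67222 = 336110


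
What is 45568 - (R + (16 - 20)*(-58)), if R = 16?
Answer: 45320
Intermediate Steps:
45568 - (R + (16 - 20)*(-58)) = 45568 - (16 + (16 - 20)*(-58)) = 45568 - (16 - 4*(-58)) = 45568 - (16 + 232) = 45568 - 1*248 = 45568 - 248 = 45320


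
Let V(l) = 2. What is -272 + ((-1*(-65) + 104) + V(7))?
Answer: -101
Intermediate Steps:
-272 + ((-1*(-65) + 104) + V(7)) = -272 + ((-1*(-65) + 104) + 2) = -272 + ((65 + 104) + 2) = -272 + (169 + 2) = -272 + 171 = -101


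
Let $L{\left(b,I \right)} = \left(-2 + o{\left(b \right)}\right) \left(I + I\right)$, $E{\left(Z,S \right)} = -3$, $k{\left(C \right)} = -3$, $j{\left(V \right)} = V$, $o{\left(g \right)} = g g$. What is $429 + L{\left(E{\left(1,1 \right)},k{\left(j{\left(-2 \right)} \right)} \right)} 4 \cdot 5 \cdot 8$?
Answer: $-6291$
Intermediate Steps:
$o{\left(g \right)} = g^{2}$
$L{\left(b,I \right)} = 2 I \left(-2 + b^{2}\right)$ ($L{\left(b,I \right)} = \left(-2 + b^{2}\right) \left(I + I\right) = \left(-2 + b^{2}\right) 2 I = 2 I \left(-2 + b^{2}\right)$)
$429 + L{\left(E{\left(1,1 \right)},k{\left(j{\left(-2 \right)} \right)} \right)} 4 \cdot 5 \cdot 8 = 429 + 2 \left(-3\right) \left(-2 + \left(-3\right)^{2}\right) 4 \cdot 5 \cdot 8 = 429 + 2 \left(-3\right) \left(-2 + 9\right) 20 \cdot 8 = 429 + 2 \left(-3\right) 7 \cdot 160 = 429 - 6720 = -6291$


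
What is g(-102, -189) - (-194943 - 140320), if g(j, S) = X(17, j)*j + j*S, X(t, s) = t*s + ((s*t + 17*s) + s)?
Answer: 895549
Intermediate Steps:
X(t, s) = 18*s + 2*s*t (X(t, s) = s*t + ((17*s + s*t) + s) = s*t + (18*s + s*t) = 18*s + 2*s*t)
g(j, S) = 52*j**2 + S*j (g(j, S) = (2*j*(9 + 17))*j + j*S = (2*j*26)*j + S*j = (52*j)*j + S*j = 52*j**2 + S*j)
g(-102, -189) - (-194943 - 140320) = -102*(-189 + 52*(-102)) - (-194943 - 140320) = -102*(-189 - 5304) - 1*(-335263) = -102*(-5493) + 335263 = 560286 + 335263 = 895549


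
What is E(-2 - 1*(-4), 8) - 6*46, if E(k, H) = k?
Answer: -274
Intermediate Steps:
E(-2 - 1*(-4), 8) - 6*46 = (-2 - 1*(-4)) - 6*46 = (-2 + 4) - 276 = 2 - 276 = -274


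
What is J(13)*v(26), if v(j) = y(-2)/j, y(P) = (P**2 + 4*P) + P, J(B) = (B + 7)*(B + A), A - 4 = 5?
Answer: -1320/13 ≈ -101.54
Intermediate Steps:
A = 9 (A = 4 + 5 = 9)
J(B) = (7 + B)*(9 + B) (J(B) = (B + 7)*(B + 9) = (7 + B)*(9 + B))
y(P) = P**2 + 5*P
v(j) = -6/j (v(j) = (-2*(5 - 2))/j = (-2*3)/j = -6/j)
J(13)*v(26) = (63 + 13**2 + 16*13)*(-6/26) = (63 + 169 + 208)*(-6*1/26) = 440*(-3/13) = -1320/13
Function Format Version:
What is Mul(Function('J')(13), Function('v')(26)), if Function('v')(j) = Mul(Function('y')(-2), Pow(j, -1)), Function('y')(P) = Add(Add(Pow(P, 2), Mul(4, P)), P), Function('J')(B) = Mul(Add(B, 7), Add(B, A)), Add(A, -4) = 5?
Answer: Rational(-1320, 13) ≈ -101.54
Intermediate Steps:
A = 9 (A = Add(4, 5) = 9)
Function('J')(B) = Mul(Add(7, B), Add(9, B)) (Function('J')(B) = Mul(Add(B, 7), Add(B, 9)) = Mul(Add(7, B), Add(9, B)))
Function('y')(P) = Add(Pow(P, 2), Mul(5, P))
Function('v')(j) = Mul(-6, Pow(j, -1)) (Function('v')(j) = Mul(Mul(-2, Add(5, -2)), Pow(j, -1)) = Mul(Mul(-2, 3), Pow(j, -1)) = Mul(-6, Pow(j, -1)))
Mul(Function('J')(13), Function('v')(26)) = Mul(Add(63, Pow(13, 2), Mul(16, 13)), Mul(-6, Pow(26, -1))) = Mul(Add(63, 169, 208), Mul(-6, Rational(1, 26))) = Mul(440, Rational(-3, 13)) = Rational(-1320, 13)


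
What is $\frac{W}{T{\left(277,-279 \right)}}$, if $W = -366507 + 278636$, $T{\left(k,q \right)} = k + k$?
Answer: $- \frac{87871}{554} \approx -158.61$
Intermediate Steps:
$T{\left(k,q \right)} = 2 k$
$W = -87871$
$\frac{W}{T{\left(277,-279 \right)}} = - \frac{87871}{2 \cdot 277} = - \frac{87871}{554}$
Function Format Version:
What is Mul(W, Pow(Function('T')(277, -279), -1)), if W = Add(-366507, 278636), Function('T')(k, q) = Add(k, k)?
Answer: Rational(-87871, 554) ≈ -158.61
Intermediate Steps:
Function('T')(k, q) = Mul(2, k)
W = -87871
Mul(W, Pow(Function('T')(277, -279), -1)) = Mul(-87871, Pow(Mul(2, 277), -1)) = Mul(-87871, Pow(554, -1)) = Mul(-87871, Rational(1, 554)) = Rational(-87871, 554)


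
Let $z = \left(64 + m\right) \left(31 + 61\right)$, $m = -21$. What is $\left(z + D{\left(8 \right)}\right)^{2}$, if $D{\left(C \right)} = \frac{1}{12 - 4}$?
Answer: $\frac{1001659201}{64} \approx 1.5651 \cdot 10^{7}$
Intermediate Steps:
$z = 3956$ ($z = \left(64 - 21\right) \left(31 + 61\right) = 43 \cdot 92 = 3956$)
$D{\left(C \right)} = \frac{1}{8}$
$\left(z + D{\left(8 \right)}\right)^{2} = \left(3956 + \frac{1}{8}\right)^{2} = \left(\frac{31649}{8}\right)^{2} = \frac{1001659201}{64}$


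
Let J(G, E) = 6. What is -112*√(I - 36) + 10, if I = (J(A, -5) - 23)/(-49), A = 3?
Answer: 10 - 16*I*√1747 ≈ 10.0 - 668.75*I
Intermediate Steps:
I = 17/49 (I = (6 - 23)/(-49) = -17*(-1/49) = 17/49 ≈ 0.34694)
-112*√(I - 36) + 10 = -112*√(17/49 - 36) + 10 = -16*I*√1747 + 10 = 10 - 16*I*√1747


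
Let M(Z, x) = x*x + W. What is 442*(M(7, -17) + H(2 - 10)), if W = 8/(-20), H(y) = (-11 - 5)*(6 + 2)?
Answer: 354926/5 ≈ 70985.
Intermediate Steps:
H(y) = -128 (H(y) = -16*8 = -128)
W = -⅖ (W = 8*(-1/20) = -⅖ ≈ -0.40000)
M(Z, x) = -⅖ + x² (M(Z, x) = x*x - ⅖ = x² - ⅖ = -⅖ + x²)
442*(M(7, -17) + H(2 - 10)) = 442*((-⅖ + (-17)²) - 128) = 442*((-⅖ + 289) - 128) = 442*(1443/5 - 128) = 442*(803/5) = 354926/5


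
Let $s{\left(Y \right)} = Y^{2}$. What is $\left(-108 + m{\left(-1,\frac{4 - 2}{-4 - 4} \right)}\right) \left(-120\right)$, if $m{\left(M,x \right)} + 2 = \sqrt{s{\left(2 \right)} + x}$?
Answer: $13200 - 60 \sqrt{15} \approx 12968.0$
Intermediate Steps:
$m{\left(M,x \right)} = -2 + \sqrt{4 + x}$ ($m{\left(M,x \right)} = -2 + \sqrt{2^{2} + x} = -2 + \sqrt{4 + x}$)
$\left(-108 + m{\left(-1,\frac{4 - 2}{-4 - 4} \right)}\right) \left(-120\right) = \left(-108 - \left(2 - \sqrt{4 + \frac{4 - 2}{-4 - 4}}\right)\right) \left(-120\right) = \left(-108 - \left(2 - \sqrt{4 + \frac{2}{-8}}\right)\right) \left(-120\right) = \left(-108 - \left(2 - \sqrt{4 + 2 \left(- \frac{1}{8}\right)}\right)\right) \left(-120\right) = \left(-108 - \left(2 - \sqrt{4 - \frac{1}{4}}\right)\right) \left(-120\right) = \left(-108 - \left(2 - \sqrt{\frac{15}{4}}\right)\right) \left(-120\right) = \left(-108 - \left(2 - \frac{\sqrt{15}}{2}\right)\right) \left(-120\right) = \left(-110 + \frac{\sqrt{15}}{2}\right) \left(-120\right) = 13200 - 60 \sqrt{15}$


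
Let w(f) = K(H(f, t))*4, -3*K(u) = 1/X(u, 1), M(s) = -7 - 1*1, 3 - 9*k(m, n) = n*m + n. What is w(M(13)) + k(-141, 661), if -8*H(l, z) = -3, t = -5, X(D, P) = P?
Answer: 92531/9 ≈ 10281.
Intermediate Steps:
k(m, n) = ⅓ - n/9 - m*n/9 (k(m, n) = ⅓ - (n*m + n)/9 = ⅓ - (m*n + n)/9 = ⅓ - (n + m*n)/9 = ⅓ + (-n/9 - m*n/9) = ⅓ - n/9 - m*n/9)
H(l, z) = 3/8 (H(l, z) = -⅛*(-3) = 3/8)
M(s) = -8 (M(s) = -7 - 1 = -8)
K(u) = -⅓ (K(u) = -⅓/1 = -⅓*1 = -⅓)
w(f) = -4/3 (w(f) = -⅓*4 = -4/3)
w(M(13)) + k(-141, 661) = -4/3 + (⅓ - ⅑*661 - ⅑*(-141)*661) = -4/3 + (⅓ - 661/9 + 31067/3) = -4/3 + 92543/9 = 92531/9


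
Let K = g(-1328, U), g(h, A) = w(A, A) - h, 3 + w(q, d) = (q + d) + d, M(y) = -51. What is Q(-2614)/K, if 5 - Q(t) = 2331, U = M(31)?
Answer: -1163/586 ≈ -1.9846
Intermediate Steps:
U = -51
Q(t) = -2326 (Q(t) = 5 - 1*2331 = 5 - 2331 = -2326)
w(q, d) = -3 + q + 2*d (w(q, d) = -3 + ((q + d) + d) = -3 + ((d + q) + d) = -3 + (q + 2*d) = -3 + q + 2*d)
g(h, A) = -3 - h + 3*A (g(h, A) = (-3 + A + 2*A) - h = (-3 + 3*A) - h = -3 - h + 3*A)
K = 1172 (K = -3 - 1*(-1328) + 3*(-51) = -3 + 1328 - 153 = 1172)
Q(-2614)/K = -2326/1172 = -2326*1/1172 = -1163/586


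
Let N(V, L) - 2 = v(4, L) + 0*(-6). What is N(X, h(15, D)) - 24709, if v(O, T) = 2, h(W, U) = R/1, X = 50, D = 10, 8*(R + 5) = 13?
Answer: -24705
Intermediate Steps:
R = -27/8 (R = -5 + (1/8)*13 = -5 + 13/8 = -27/8 ≈ -3.3750)
h(W, U) = -27/8 (h(W, U) = -27/8/1 = -27/8*1 = -27/8)
N(V, L) = 4 (N(V, L) = 2 + (2 + 0*(-6)) = 2 + (2 + 0) = 2 + 2 = 4)
N(X, h(15, D)) - 24709 = 4 - 24709 = -24705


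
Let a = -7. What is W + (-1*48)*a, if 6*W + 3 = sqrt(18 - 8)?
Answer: 671/2 + sqrt(10)/6 ≈ 336.03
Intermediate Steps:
W = -1/2 + sqrt(10)/6 (W = -1/2 + sqrt(18 - 8)/6 = -1/2 + sqrt(10)/6 ≈ 0.027046)
W + (-1*48)*a = (-1/2 + sqrt(10)/6) - 1*48*(-7) = (-1/2 + sqrt(10)/6) - 48*(-7) = (-1/2 + sqrt(10)/6) + 336 = 671/2 + sqrt(10)/6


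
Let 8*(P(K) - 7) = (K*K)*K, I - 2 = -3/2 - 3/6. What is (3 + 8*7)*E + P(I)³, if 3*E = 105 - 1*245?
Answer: -7231/3 ≈ -2410.3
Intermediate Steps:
I = 0 (I = 2 + (-3/2 - 3/6) = 2 + (-3*½ - 3*⅙) = 2 + (-3/2 - ½) = 2 - 2 = 0)
E = -140/3 (E = (105 - 1*245)/3 = (105 - 245)/3 = (⅓)*(-140) = -140/3 ≈ -46.667)
P(K) = 7 + K³/8 (P(K) = 7 + ((K*K)*K)/8 = 7 + (K²*K)/8 = 7 + K³/8)
(3 + 8*7)*E + P(I)³ = (3 + 8*7)*(-140/3) + (7 + (⅛)*0³)³ = (3 + 56)*(-140/3) + (7 + (⅛)*0)³ = 59*(-140/3) + (7 + 0)³ = -8260/3 + 7³ = -8260/3 + 343 = -7231/3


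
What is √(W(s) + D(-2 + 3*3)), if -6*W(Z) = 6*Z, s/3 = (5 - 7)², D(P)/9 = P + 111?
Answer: 5*√42 ≈ 32.404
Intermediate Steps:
D(P) = 999 + 9*P (D(P) = 9*(P + 111) = 9*(111 + P) = 999 + 9*P)
s = 12 (s = 3*(5 - 7)² = 3*(-2)² = 3*4 = 12)
W(Z) = -Z
√(W(s) + D(-2 + 3*3)) = √(-1*12 + (999 + 9*(-2 + 3*3))) = √(-12 + (999 + 9*(-2 + 9))) = √(-12 + (999 + 9*7)) = √(-12 + (999 + 63)) = √(-12 + 1062) = √1050 = 5*√42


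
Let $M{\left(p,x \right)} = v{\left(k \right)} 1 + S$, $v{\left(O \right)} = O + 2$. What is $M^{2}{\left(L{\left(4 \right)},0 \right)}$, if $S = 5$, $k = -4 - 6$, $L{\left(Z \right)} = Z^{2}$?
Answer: $9$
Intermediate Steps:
$k = -10$ ($k = -4 - 6 = -10$)
$v{\left(O \right)} = 2 + O$
$M{\left(p,x \right)} = -3$ ($M{\left(p,x \right)} = \left(2 - 10\right) 1 + 5 = \left(-8\right) 1 + 5 = -8 + 5 = -3$)
$M^{2}{\left(L{\left(4 \right)},0 \right)} = \left(-3\right)^{2} = 9$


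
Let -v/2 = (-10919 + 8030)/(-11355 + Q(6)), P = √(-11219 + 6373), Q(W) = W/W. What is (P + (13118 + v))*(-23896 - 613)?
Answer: -1825136138473/5677 - 24509*I*√4846 ≈ -3.215e+8 - 1.7062e+6*I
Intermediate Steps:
Q(W) = 1
P = I*√4846 (P = √(-4846) = I*√4846 ≈ 69.613*I)
v = -2889/5677 (v = -2*(-10919 + 8030)/(-11355 + 1) = -(-5778)/(-11354) = -(-5778)*(-1)/11354 = -2*2889/11354 = -2889/5677 ≈ -0.50890)
(P + (13118 + v))*(-23896 - 613) = (I*√4846 + (13118 - 2889/5677))*(-23896 - 613) = (I*√4846 + 74467997/5677)*(-24509) = (74467997/5677 + I*√4846)*(-24509) = -1825136138473/5677 - 24509*I*√4846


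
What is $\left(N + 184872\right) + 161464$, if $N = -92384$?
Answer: $253952$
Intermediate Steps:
$\left(N + 184872\right) + 161464 = \left(-92384 + 184872\right) + 161464 = 92488 + 161464 = 253952$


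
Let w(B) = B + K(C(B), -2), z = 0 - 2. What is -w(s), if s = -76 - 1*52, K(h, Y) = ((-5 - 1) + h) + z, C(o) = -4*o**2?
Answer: 65672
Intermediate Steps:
z = -2
K(h, Y) = -8 + h (K(h, Y) = ((-5 - 1) + h) - 2 = (-6 + h) - 2 = -8 + h)
s = -128 (s = -76 - 52 = -128)
w(B) = -8 + B - 4*B**2 (w(B) = B + (-8 - 4*B**2) = -8 + B - 4*B**2)
-w(s) = -(-8 - 128 - 4*(-128)**2) = -(-8 - 128 - 4*16384) = -(-8 - 128 - 65536) = -1*(-65672) = 65672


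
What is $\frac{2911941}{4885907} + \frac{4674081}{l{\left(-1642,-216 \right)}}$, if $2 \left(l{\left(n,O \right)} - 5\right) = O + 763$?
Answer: $\frac{45675872104071}{2721450199} \approx 16784.0$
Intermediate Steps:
$l{\left(n,O \right)} = \frac{773}{2} + \frac{O}{2}$ ($l{\left(n,O \right)} = 5 + \frac{O + 763}{2} = 5 + \frac{763 + O}{2} = 5 + \left(\frac{763}{2} + \frac{O}{2}\right) = \frac{773}{2} + \frac{O}{2}$)
$\frac{2911941}{4885907} + \frac{4674081}{l{\left(-1642,-216 \right)}} = \frac{2911941}{4885907} + \frac{4674081}{\frac{773}{2} + \frac{1}{2} \left(-216\right)} = 2911941 \cdot \frac{1}{4885907} + \frac{4674081}{\frac{773}{2} - 108} = \frac{2911941}{4885907} + \frac{4674081}{\frac{557}{2}} = \frac{2911941}{4885907} + 4674081 \cdot \frac{2}{557} = \frac{2911941}{4885907} + \frac{9348162}{557} = \frac{45675872104071}{2721450199}$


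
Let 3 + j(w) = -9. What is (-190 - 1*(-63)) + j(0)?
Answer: -139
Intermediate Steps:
j(w) = -12 (j(w) = -3 - 9 = -12)
(-190 - 1*(-63)) + j(0) = (-190 - 1*(-63)) - 12 = (-190 + 63) - 12 = -127 - 12 = -139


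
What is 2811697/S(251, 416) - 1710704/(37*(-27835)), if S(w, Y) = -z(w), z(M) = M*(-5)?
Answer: 579579923067/258503645 ≈ 2242.1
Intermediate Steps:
z(M) = -5*M
S(w, Y) = 5*w (S(w, Y) = -(-5)*w = 5*w)
2811697/S(251, 416) - 1710704/(37*(-27835)) = 2811697/((5*251)) - 1710704/(37*(-27835)) = 2811697/1255 - 1710704/(-1029895) = 2811697*(1/1255) - 1710704*(-1/1029895) = 2811697/1255 + 1710704/1029895 = 579579923067/258503645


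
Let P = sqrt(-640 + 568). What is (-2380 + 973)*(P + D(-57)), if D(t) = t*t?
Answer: -4571343 - 8442*I*sqrt(2) ≈ -4.5713e+6 - 11939.0*I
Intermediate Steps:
D(t) = t**2
P = 6*I*sqrt(2) (P = sqrt(-72) = 6*I*sqrt(2) ≈ 8.4853*I)
(-2380 + 973)*(P + D(-57)) = (-2380 + 973)*(6*I*sqrt(2) + (-57)**2) = -1407*(6*I*sqrt(2) + 3249) = -1407*(3249 + 6*I*sqrt(2)) = -4571343 - 8442*I*sqrt(2)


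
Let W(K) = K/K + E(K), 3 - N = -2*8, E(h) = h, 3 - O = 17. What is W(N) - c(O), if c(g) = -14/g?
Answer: 19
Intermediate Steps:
O = -14 (O = 3 - 1*17 = 3 - 17 = -14)
N = 19 (N = 3 - (-2)*8 = 3 - 1*(-16) = 3 + 16 = 19)
W(K) = 1 + K (W(K) = K/K + K = 1 + K)
W(N) - c(O) = (1 + 19) - (-14)/(-14) = 20 - (-14)*(-1)/14 = 20 - 1*1 = 20 - 1 = 19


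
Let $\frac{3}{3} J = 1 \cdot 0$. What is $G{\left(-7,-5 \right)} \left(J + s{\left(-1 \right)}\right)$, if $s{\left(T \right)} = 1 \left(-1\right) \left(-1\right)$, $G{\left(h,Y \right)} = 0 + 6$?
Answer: $6$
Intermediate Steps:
$G{\left(h,Y \right)} = 6$
$s{\left(T \right)} = 1$ ($s{\left(T \right)} = \left(-1\right) \left(-1\right) = 1$)
$J = 0$ ($J = 1 \cdot 0 = 0$)
$G{\left(-7,-5 \right)} \left(J + s{\left(-1 \right)}\right) = 6 \left(0 + 1\right) = 6 \cdot 1 = 6$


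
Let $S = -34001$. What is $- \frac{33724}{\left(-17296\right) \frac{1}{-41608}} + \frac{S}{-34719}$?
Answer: $- \frac{3044793922297}{37531239} \approx -81127.0$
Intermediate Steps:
$- \frac{33724}{\left(-17296\right) \frac{1}{-41608}} + \frac{S}{-34719} = - \frac{33724}{\left(-17296\right) \frac{1}{-41608}} - \frac{34001}{-34719} = - \frac{33724}{\left(-17296\right) \left(- \frac{1}{41608}\right)} - - \frac{34001}{34719} = - \frac{33724}{\frac{2162}{5201}} + \frac{34001}{34719} = \left(-33724\right) \frac{5201}{2162} + \frac{34001}{34719} = - \frac{87699262}{1081} + \frac{34001}{34719} = - \frac{3044793922297}{37531239}$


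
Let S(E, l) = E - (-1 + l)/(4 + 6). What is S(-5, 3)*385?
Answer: -2002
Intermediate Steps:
S(E, l) = 1/10 + E - l/10 (S(E, l) = E - (-1 + l)/10 = E - (-1/10 + l/10) = E + (1/10 - l/10) = 1/10 + E - l/10)
S(-5, 3)*385 = (1/10 - 5 - 1/10*3)*385 = (1/10 - 5 - 3/10)*385 = -26/5*385 = -2002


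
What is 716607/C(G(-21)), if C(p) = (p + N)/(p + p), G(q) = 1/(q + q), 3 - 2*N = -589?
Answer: -1433214/12431 ≈ -115.29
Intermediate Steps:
N = 296 (N = 3/2 - ½*(-589) = 3/2 + 589/2 = 296)
G(q) = 1/(2*q)
C(p) = (296 + p)/(2*p) (C(p) = (p + 296)/(p + p) = (296 + p)/((2*p)) = (296 + p)*(1/(2*p)) = (296 + p)/(2*p))
716607/C(G(-21)) = 716607/(((296 + (½)/(-21))/(2*(((½)/(-21)))))) = 716607/(((296 + (½)*(-1/21))/(2*(((½)*(-1/21)))))) = 716607/(((296 - 1/42)/(2*(-1/42)))) = 716607/(((½)*(-42)*(12431/42))) = 716607/(-12431/2) = 716607*(-2/12431) = -1433214/12431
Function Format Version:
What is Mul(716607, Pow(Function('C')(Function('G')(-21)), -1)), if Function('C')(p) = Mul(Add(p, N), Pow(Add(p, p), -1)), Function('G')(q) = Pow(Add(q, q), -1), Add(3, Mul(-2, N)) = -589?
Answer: Rational(-1433214, 12431) ≈ -115.29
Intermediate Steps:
N = 296 (N = Add(Rational(3, 2), Mul(Rational(-1, 2), -589)) = Add(Rational(3, 2), Rational(589, 2)) = 296)
Function('G')(q) = Mul(Rational(1, 2), Pow(q, -1)) (Function('G')(q) = Pow(Mul(2, q), -1) = Mul(Rational(1, 2), Pow(q, -1)))
Function('C')(p) = Mul(Rational(1, 2), Pow(p, -1), Add(296, p)) (Function('C')(p) = Mul(Add(p, 296), Pow(Add(p, p), -1)) = Mul(Add(296, p), Pow(Mul(2, p), -1)) = Mul(Add(296, p), Mul(Rational(1, 2), Pow(p, -1))) = Mul(Rational(1, 2), Pow(p, -1), Add(296, p)))
Mul(716607, Pow(Function('C')(Function('G')(-21)), -1)) = Mul(716607, Pow(Mul(Rational(1, 2), Pow(Mul(Rational(1, 2), Pow(-21, -1)), -1), Add(296, Mul(Rational(1, 2), Pow(-21, -1)))), -1)) = Mul(716607, Pow(Mul(Rational(1, 2), Pow(Mul(Rational(1, 2), Rational(-1, 21)), -1), Add(296, Mul(Rational(1, 2), Rational(-1, 21)))), -1)) = Mul(716607, Pow(Mul(Rational(1, 2), Pow(Rational(-1, 42), -1), Add(296, Rational(-1, 42))), -1)) = Mul(716607, Pow(Mul(Rational(1, 2), -42, Rational(12431, 42)), -1)) = Mul(716607, Pow(Rational(-12431, 2), -1)) = Mul(716607, Rational(-2, 12431)) = Rational(-1433214, 12431)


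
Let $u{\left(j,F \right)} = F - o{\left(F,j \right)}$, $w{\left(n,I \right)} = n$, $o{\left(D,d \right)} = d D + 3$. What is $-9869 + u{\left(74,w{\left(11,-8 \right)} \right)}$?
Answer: $-10675$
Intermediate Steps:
$o{\left(D,d \right)} = 3 + D d$ ($o{\left(D,d \right)} = D d + 3 = 3 + D d$)
$u{\left(j,F \right)} = -3 + F - F j$ ($u{\left(j,F \right)} = F - \left(3 + F j\right) = -3 + F - F j$)
$-9869 + u{\left(74,w{\left(11,-8 \right)} \right)} = -9869 - \left(-8 + 814\right) = -9869 - 806 = -10675$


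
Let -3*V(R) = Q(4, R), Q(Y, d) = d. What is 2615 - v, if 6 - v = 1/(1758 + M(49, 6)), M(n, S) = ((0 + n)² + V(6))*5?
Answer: 35881578/13753 ≈ 2609.0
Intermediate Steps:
V(R) = -R/3
M(n, S) = -10 + 5*n² (M(n, S) = ((0 + n)² - ⅓*6)*5 = (n² - 2)*5 = (-2 + n²)*5 = -10 + 5*n²)
v = 82517/13753 (v = 6 - 1/(1758 + (-10 + 5*49²)) = 6 - 1/(1758 + (-10 + 5*2401)) = 6 - 1/(1758 + (-10 + 12005)) = 6 - 1/(1758 + 11995) = 6 - 1/13753 = 82517/13753 ≈ 5.9999)
2615 - v = 2615 - 1*82517/13753 = 2615 - 82517/13753 = 35881578/13753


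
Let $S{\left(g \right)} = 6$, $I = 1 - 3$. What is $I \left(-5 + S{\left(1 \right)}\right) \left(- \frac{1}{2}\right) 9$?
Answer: $9$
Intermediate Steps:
$I = -2$ ($I = 1 - 3 = -2$)
$I \left(-5 + S{\left(1 \right)}\right) \left(- \frac{1}{2}\right) 9 = - 2 \left(-5 + 6\right) \left(- \frac{1}{2}\right) 9 = - 2 \cdot 1 \left(\left(-1\right) \frac{1}{2}\right) 9 = - 2 \cdot 1 \left(- \frac{1}{2}\right) 9 = \left(-2\right) \left(- \frac{1}{2}\right) 9 = 1 \cdot 9 = 9$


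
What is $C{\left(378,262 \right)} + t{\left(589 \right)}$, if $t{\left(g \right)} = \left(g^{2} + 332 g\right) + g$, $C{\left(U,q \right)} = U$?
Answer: $543436$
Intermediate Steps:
$t{\left(g \right)} = g^{2} + 333 g$
$C{\left(378,262 \right)} + t{\left(589 \right)} = 378 + 589 \left(333 + 589\right) = 378 + 589 \cdot 922 = 378 + 543058 = 543436$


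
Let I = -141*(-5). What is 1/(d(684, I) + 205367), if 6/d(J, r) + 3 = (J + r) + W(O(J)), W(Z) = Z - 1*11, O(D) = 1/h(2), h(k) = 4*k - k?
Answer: 8251/1694483153 ≈ 4.8693e-6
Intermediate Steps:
h(k) = 3*k
I = 705
O(D) = ⅙ (O(D) = 1/(3*2) = 1/6 = ⅙)
W(Z) = -11 + Z (W(Z) = Z - 11 = -11 + Z)
d(J, r) = 6/(-83/6 + J + r) (d(J, r) = 6/(-3 + ((J + r) + (-11 + ⅙))) = 6/(-3 + ((J + r) - 65/6)) = 6/(-3 + (-65/6 + J + r)) = 6/(-83/6 + J + r))
1/(d(684, I) + 205367) = 1/(36/(-83 + 6*684 + 6*705) + 205367) = 1/(36/(-83 + 4104 + 4230) + 205367) = 1/(36/8251 + 205367) = 1/(1694483153/8251) = 8251/1694483153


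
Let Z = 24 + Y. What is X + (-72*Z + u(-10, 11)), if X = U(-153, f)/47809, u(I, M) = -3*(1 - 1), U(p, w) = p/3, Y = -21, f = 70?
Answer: -10326795/47809 ≈ -216.00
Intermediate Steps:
U(p, w) = p/3 (U(p, w) = p*(⅓) = p/3)
Z = 3 (Z = 24 - 21 = 3)
u(I, M) = 0 (u(I, M) = -3*0 = 0)
X = -51/47809 (X = ((⅓)*(-153))/47809 = -51*1/47809 = -51/47809 ≈ -0.0010667)
X + (-72*Z + u(-10, 11)) = -51/47809 + (-72*3 + 0) = -51/47809 + (-216 + 0) = -51/47809 - 216 = -10326795/47809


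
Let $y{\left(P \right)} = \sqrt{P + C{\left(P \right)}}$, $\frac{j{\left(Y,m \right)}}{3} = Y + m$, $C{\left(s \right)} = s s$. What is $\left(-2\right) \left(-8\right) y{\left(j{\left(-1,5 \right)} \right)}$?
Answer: $32 \sqrt{39} \approx 199.84$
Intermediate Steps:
$C{\left(s \right)} = s^{2}$
$j{\left(Y,m \right)} = 3 Y + 3 m$ ($j{\left(Y,m \right)} = 3 \left(Y + m\right) = 3 Y + 3 m$)
$y{\left(P \right)} = \sqrt{P + P^{2}}$
$\left(-2\right) \left(-8\right) y{\left(j{\left(-1,5 \right)} \right)} = \left(-2\right) \left(-8\right) \sqrt{\left(3 \left(-1\right) + 3 \cdot 5\right) \left(1 + \left(3 \left(-1\right) + 3 \cdot 5\right)\right)} = 16 \sqrt{\left(-3 + 15\right) \left(1 + \left(-3 + 15\right)\right)} = 16 \sqrt{12 \left(1 + 12\right)} = 16 \sqrt{12 \cdot 13} = 16 \sqrt{156} = 16 \cdot 2 \sqrt{39} = 32 \sqrt{39}$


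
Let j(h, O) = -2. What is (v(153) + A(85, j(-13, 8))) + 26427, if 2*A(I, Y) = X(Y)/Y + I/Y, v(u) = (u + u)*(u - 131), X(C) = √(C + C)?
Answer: 132551/4 - I/2 ≈ 33138.0 - 0.5*I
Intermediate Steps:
X(C) = √2*√C (X(C) = √(2*C) = √2*√C)
v(u) = 2*u*(-131 + u) (v(u) = (2*u)*(-131 + u) = 2*u*(-131 + u))
A(I, Y) = I/(2*Y) + √2/(2*√Y) (A(I, Y) = ((√2*√Y)/Y + I/Y)/2 = (√2/√Y + I/Y)/2 = (I/Y + √2/√Y)/2 = I/(2*Y) + √2/(2*√Y))
(v(153) + A(85, j(-13, 8))) + 26427 = (2*153*(-131 + 153) + (½)*(85 + √2*√(-2))/(-2)) + 26427 = (2*153*22 + (½)*(-½)*(85 + √2*(I*√2))) + 26427 = (6732 + (½)*(-½)*(85 + 2*I)) + 26427 = (6732 + (-85/4 - I/2)) + 26427 = (26843/4 - I/2) + 26427 = 132551/4 - I/2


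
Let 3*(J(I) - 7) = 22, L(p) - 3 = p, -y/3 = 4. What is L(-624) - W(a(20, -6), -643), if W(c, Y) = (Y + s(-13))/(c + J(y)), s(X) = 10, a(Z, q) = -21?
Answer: -14319/20 ≈ -715.95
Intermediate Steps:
y = -12 (y = -3*4 = -12)
L(p) = 3 + p
J(I) = 43/3 (J(I) = 7 + (⅓)*22 = 7 + 22/3 = 43/3)
W(c, Y) = (10 + Y)/(43/3 + c) (W(c, Y) = (Y + 10)/(c + 43/3) = (10 + Y)/(43/3 + c))
L(-624) - W(a(20, -6), -643) = (3 - 624) - 3*(10 - 643)/(43 + 3*(-21)) = -621 - 3*(-633)/(43 - 63) = -621 - 3*(-633)/(-20) = -621 - 3*(-1)*(-633)/20 = -621 - 1*1899/20 = -621 - 1899/20 = -14319/20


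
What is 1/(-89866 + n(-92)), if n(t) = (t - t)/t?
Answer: -1/89866 ≈ -1.1128e-5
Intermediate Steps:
n(t) = 0 (n(t) = 0/t = 0)
1/(-89866 + n(-92)) = 1/(-89866 + 0) = 1/(-89866) = -1/89866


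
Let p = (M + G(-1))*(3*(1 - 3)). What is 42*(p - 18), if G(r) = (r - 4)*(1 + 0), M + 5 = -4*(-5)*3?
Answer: -13356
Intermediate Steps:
M = 55 (M = -5 - 4*(-5)*3 = -5 + 20*3 = -5 + 60 = 55)
G(r) = -4 + r (G(r) = (-4 + r)*1 = -4 + r)
p = -300 (p = (55 + (-4 - 1))*(3*(1 - 3)) = (55 - 5)*(3*(-2)) = 50*(-6) = -300)
42*(p - 18) = 42*(-300 - 18) = 42*(-318) = -13356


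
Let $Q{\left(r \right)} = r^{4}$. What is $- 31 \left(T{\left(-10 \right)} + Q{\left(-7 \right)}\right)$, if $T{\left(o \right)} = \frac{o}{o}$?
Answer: $-74462$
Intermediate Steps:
$T{\left(o \right)} = 1$
$- 31 \left(T{\left(-10 \right)} + Q{\left(-7 \right)}\right) = - 31 \left(1 + \left(-7\right)^{4}\right) = - 31 \left(1 + 2401\right) = \left(-31\right) 2402 = -74462$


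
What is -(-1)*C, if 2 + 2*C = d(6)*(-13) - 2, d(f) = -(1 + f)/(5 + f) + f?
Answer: -811/22 ≈ -36.864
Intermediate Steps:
d(f) = f - (1 + f)/(5 + f) (d(f) = -(1 + f)/(5 + f) + f = f - (1 + f)/(5 + f))
C = -811/22 (C = -1 + (((-1 + 6² + 4*6)/(5 + 6))*(-13) - 2)/2 = -1 + (((-1 + 36 + 24)/11)*(-13) - 2)/2 = -1 + (((1/11)*59)*(-13) - 2)/2 = -1 + ((59/11)*(-13) - 2)/2 = -1 + (-767/11 - 2)/2 = -1 + (½)*(-789/11) = -1 - 789/22 = -811/22 ≈ -36.864)
-(-1)*C = -(-1)*(-811)/22 = -1*811/22 = -811/22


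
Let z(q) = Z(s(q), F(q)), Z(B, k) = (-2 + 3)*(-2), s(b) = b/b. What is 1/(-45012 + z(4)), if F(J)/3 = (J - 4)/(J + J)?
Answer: -1/45014 ≈ -2.2215e-5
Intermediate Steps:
F(J) = 3*(-4 + J)/(2*J) (F(J) = 3*((J - 4)/(J + J)) = 3*((-4 + J)/((2*J))) = 3*((-4 + J)*(1/(2*J))) = 3*((-4 + J)/(2*J)) = 3*(-4 + J)/(2*J))
s(b) = 1
Z(B, k) = -2 (Z(B, k) = 1*(-2) = -2)
z(q) = -2
1/(-45012 + z(4)) = 1/(-45012 - 2) = 1/(-45014) = -1/45014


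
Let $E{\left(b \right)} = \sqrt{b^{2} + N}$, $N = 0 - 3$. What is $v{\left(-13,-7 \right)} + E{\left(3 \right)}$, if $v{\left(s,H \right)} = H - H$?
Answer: $\sqrt{6} \approx 2.4495$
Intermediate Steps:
$v{\left(s,H \right)} = 0$
$N = -3$
$E{\left(b \right)} = \sqrt{-3 + b^{2}}$ ($E{\left(b \right)} = \sqrt{b^{2} - 3} = \sqrt{-3 + b^{2}}$)
$v{\left(-13,-7 \right)} + E{\left(3 \right)} = 0 + \sqrt{-3 + 3^{2}} = 0 + \sqrt{-3 + 9} = 0 + \sqrt{6} = \sqrt{6}$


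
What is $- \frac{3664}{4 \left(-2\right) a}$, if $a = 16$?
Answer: $\frac{229}{8} \approx 28.625$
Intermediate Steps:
$- \frac{3664}{4 \left(-2\right) a} = - \frac{3664}{4 \left(-2\right) 16} = - \frac{3664}{\left(-8\right) 16} = - \frac{3664}{-128} = \left(-3664\right) \left(- \frac{1}{128}\right) = \frac{229}{8}$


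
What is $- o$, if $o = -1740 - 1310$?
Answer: $3050$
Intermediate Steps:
$o = -3050$
$- o = \left(-1\right) \left(-3050\right) = 3050$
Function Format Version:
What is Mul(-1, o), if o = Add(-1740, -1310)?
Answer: 3050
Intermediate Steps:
o = -3050
Mul(-1, o) = Mul(-1, -3050) = 3050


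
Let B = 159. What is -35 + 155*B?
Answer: 24610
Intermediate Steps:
-35 + 155*B = -35 + 155*159 = -35 + 24645 = 24610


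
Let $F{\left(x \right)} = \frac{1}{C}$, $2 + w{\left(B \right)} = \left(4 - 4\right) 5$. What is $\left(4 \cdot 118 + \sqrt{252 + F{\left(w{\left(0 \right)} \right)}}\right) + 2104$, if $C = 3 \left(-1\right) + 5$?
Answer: $2576 + \frac{\sqrt{1010}}{2} \approx 2591.9$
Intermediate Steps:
$w{\left(B \right)} = -2$ ($w{\left(B \right)} = -2 + \left(4 - 4\right) 5 = -2 + 0 \cdot 5 = -2 + 0 = -2$)
$C = 2$ ($C = -3 + 5 = 2$)
$F{\left(x \right)} = \frac{1}{2}$
$\left(4 \cdot 118 + \sqrt{252 + F{\left(w{\left(0 \right)} \right)}}\right) + 2104 = \left(4 \cdot 118 + \sqrt{252 + \frac{1}{2}}\right) + 2104 = \left(472 + \sqrt{\frac{505}{2}}\right) + 2104 = \left(472 + \frac{\sqrt{1010}}{2}\right) + 2104 = 2576 + \frac{\sqrt{1010}}{2}$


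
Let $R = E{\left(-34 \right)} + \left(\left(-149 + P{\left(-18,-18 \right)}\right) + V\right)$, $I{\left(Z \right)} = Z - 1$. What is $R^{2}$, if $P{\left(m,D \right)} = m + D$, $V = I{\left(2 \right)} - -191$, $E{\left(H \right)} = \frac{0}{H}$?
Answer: $49$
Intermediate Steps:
$E{\left(H \right)} = 0$
$I{\left(Z \right)} = -1 + Z$ ($I{\left(Z \right)} = Z - 1 = -1 + Z$)
$V = 192$ ($V = \left(-1 + 2\right) - -191 = 1 + 191 = 192$)
$P{\left(m,D \right)} = D + m$
$R = 7$ ($R = 0 + \left(\left(-149 - 36\right) + 192\right) = 0 + \left(-185 + 192\right) = 0 + 7 = 7$)
$R^{2} = 7^{2} = 49$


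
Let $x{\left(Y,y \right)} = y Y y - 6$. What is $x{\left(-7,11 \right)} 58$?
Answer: $-49474$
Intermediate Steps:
$x{\left(Y,y \right)} = -6 + Y y^{2}$ ($x{\left(Y,y \right)} = Y y y - 6 = Y y^{2} - 6 = -6 + Y y^{2}$)
$x{\left(-7,11 \right)} 58 = \left(-6 - 7 \cdot 11^{2}\right) 58 = \left(-6 - 847\right) 58 = \left(-853\right) 58 = -49474$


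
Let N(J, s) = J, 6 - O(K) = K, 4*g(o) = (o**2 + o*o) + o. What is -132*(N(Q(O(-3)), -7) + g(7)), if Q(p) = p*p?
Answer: -14157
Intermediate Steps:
g(o) = o**2/2 + o/4 (g(o) = ((o**2 + o*o) + o)/4 = ((o**2 + o**2) + o)/4 = (2*o**2 + o)/4 = (o + 2*o**2)/4 = o**2/2 + o/4)
O(K) = 6 - K
Q(p) = p**2
-132*(N(Q(O(-3)), -7) + g(7)) = -132*((6 - 1*(-3))**2 + (1/4)*7*(1 + 2*7)) = -132*((6 + 3)**2 + (1/4)*7*(1 + 14)) = -132*(9**2 + (1/4)*7*15) = -132*(81 + 105/4) = -132*429/4 = -14157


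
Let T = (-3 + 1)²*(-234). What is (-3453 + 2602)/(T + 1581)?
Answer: -851/645 ≈ -1.3194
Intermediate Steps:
T = -936 (T = (-2)²*(-234) = 4*(-234) = -936)
(-3453 + 2602)/(T + 1581) = (-3453 + 2602)/(-936 + 1581) = -851/645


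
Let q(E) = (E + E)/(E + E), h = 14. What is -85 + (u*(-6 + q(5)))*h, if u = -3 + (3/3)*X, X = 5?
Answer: -225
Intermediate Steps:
q(E) = 1 (q(E) = (2*E)/((2*E)) = (2*E)*(1/(2*E)) = 1)
u = 2 (u = -3 + (3/3)*5 = -3 + (3*(⅓))*5 = -3 + 1*5 = -3 + 5 = 2)
-85 + (u*(-6 + q(5)))*h = -85 + (2*(-6 + 1))*14 = -85 + (2*(-5))*14 = -85 - 10*14 = -85 - 140 = -225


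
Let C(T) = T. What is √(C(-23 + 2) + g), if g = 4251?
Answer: 3*√470 ≈ 65.038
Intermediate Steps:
√(C(-23 + 2) + g) = √((-23 + 2) + 4251) = √(-21 + 4251) = √4230 = 3*√470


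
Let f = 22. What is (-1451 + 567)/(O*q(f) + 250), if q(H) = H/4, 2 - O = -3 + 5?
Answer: -442/125 ≈ -3.5360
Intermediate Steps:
O = 0 (O = 2 - (-3 + 5) = 2 - 1*2 = 2 - 2 = 0)
q(H) = H/4 (q(H) = H*(¼) = H/4)
(-1451 + 567)/(O*q(f) + 250) = (-1451 + 567)/(0*((¼)*22) + 250) = -884/(0*(11/2) + 250) = -884/(0 + 250) = -884/250 = -884*1/250 = -442/125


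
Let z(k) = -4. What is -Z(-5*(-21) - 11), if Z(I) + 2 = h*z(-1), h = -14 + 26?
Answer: 50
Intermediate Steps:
h = 12
Z(I) = -50 (Z(I) = -2 + 12*(-4) = -2 - 48 = -50)
-Z(-5*(-21) - 11) = -1*(-50) = 50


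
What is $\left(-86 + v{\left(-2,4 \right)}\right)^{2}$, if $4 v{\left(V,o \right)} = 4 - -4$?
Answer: $7056$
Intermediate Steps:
$v{\left(V,o \right)} = 2$ ($v{\left(V,o \right)} = \frac{4 - -4}{4} = \frac{4 + 4}{4} = \frac{1}{4} \cdot 8 = 2$)
$\left(-86 + v{\left(-2,4 \right)}\right)^{2} = \left(-86 + 2\right)^{2} = \left(-84\right)^{2} = 7056$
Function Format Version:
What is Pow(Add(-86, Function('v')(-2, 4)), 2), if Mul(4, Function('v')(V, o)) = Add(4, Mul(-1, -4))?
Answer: 7056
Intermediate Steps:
Function('v')(V, o) = 2 (Function('v')(V, o) = Mul(Rational(1, 4), Add(4, Mul(-1, -4))) = Mul(Rational(1, 4), Add(4, 4)) = Mul(Rational(1, 4), 8) = 2)
Pow(Add(-86, Function('v')(-2, 4)), 2) = Pow(Add(-86, 2), 2) = Pow(-84, 2) = 7056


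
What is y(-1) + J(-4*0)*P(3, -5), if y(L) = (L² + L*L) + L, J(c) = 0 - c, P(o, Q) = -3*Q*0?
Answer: 1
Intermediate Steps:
P(o, Q) = 0
J(c) = -c
y(L) = L + 2*L² (y(L) = (L² + L²) + L = 2*L² + L = L + 2*L²)
y(-1) + J(-4*0)*P(3, -5) = -(1 + 2*(-1)) - (-4)*0*0 = -(1 - 2) - 1*0*0 = -1*(-1) + 0*0 = 1 + 0 = 1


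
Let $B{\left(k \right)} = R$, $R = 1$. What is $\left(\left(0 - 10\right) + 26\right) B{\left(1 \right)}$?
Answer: $16$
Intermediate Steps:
$B{\left(k \right)} = 1$
$\left(\left(0 - 10\right) + 26\right) B{\left(1 \right)} = \left(\left(0 - 10\right) + 26\right) 1 = \left(-10 + 26\right) 1 = 16 \cdot 1 = 16$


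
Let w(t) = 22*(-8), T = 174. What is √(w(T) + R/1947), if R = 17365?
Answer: I*√633372729/1947 ≈ 12.926*I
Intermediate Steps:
w(t) = -176
√(w(T) + R/1947) = √(-176 + 17365/1947) = √(-325307/1947) = I*√633372729/1947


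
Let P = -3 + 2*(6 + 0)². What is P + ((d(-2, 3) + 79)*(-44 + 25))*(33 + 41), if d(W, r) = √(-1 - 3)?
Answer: -111005 - 2812*I ≈ -1.1101e+5 - 2812.0*I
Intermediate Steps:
d(W, r) = 2*I (d(W, r) = √(-4) = 2*I)
P = 69 (P = -3 + 2*6² = -3 + 2*36 = -3 + 72 = 69)
P + ((d(-2, 3) + 79)*(-44 + 25))*(33 + 41) = 69 + ((2*I + 79)*(-44 + 25))*(33 + 41) = 69 + ((79 + 2*I)*(-19))*74 = 69 + (-1501 - 38*I)*74 = 69 + (-111074 - 2812*I) = -111005 - 2812*I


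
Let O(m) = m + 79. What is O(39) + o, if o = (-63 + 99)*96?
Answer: 3574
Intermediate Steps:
O(m) = 79 + m
o = 3456 (o = 36*96 = 3456)
O(39) + o = (79 + 39) + 3456 = 118 + 3456 = 3574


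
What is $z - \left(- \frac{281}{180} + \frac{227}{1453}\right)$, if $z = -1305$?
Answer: $- \frac{340942267}{261540} \approx -1303.6$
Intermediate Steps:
$z - \left(- \frac{281}{180} + \frac{227}{1453}\right) = -1305 - \left(- \frac{281}{180} + \frac{227}{1453}\right) = -1305 - - \frac{367433}{261540} = -1305 + \left(- \frac{227}{1453} + \frac{281}{180}\right) = -1305 + \frac{367433}{261540} = - \frac{340942267}{261540}$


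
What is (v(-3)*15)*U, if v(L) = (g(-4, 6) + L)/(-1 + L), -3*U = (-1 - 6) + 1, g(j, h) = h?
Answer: -45/2 ≈ -22.500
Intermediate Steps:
U = 2 (U = -((-1 - 6) + 1)/3 = -(-7 + 1)/3 = -⅓*(-6) = 2)
v(L) = (6 + L)/(-1 + L)
(v(-3)*15)*U = (((6 - 3)/(-1 - 3))*15)*2 = ((3/(-4))*15)*2 = (-¼*3*15)*2 = -¾*15*2 = -45/4*2 = -45/2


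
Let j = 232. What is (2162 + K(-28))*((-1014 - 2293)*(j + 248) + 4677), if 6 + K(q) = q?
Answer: -3367949424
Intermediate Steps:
K(q) = -6 + q
(2162 + K(-28))*((-1014 - 2293)*(j + 248) + 4677) = (2162 + (-6 - 28))*((-1014 - 2293)*(232 + 248) + 4677) = (2162 - 34)*(-3307*480 + 4677) = 2128*(-1587360 + 4677) = 2128*(-1582683) = -3367949424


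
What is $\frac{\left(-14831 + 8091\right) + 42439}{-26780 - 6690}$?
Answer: $- \frac{35699}{33470} \approx -1.0666$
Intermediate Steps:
$\frac{\left(-14831 + 8091\right) + 42439}{-26780 - 6690} = \frac{-6740 + 42439}{-33470} = 35699 \left(- \frac{1}{33470}\right) = - \frac{35699}{33470}$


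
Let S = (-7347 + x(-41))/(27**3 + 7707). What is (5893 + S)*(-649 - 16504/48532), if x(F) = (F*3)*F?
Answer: -2553485103281/667315 ≈ -3.8265e+6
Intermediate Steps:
x(F) = 3*F**2 (x(F) = (3*F)*F = 3*F**2)
S = -384/4565 (S = (-7347 + 3*(-41)**2)/(27**3 + 7707) = (-7347 + 3*1681)/(19683 + 7707) = (-7347 + 5043)/27390 = -2304*1/27390 = -384/4565 ≈ -0.084118)
(5893 + S)*(-649 - 16504/48532) = (5893 - 384/4565)*(-649 - 16504/48532) = 26901161*(-649 - 16504*1/48532)/4565 = 26901161*(-649 - 4126/12133)/4565 = (26901161/4565)*(-7878443/12133) = -2553485103281/667315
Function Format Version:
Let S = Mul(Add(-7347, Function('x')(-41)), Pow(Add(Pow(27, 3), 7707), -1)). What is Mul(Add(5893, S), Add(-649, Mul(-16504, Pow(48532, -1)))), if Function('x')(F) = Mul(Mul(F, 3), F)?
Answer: Rational(-2553485103281, 667315) ≈ -3.8265e+6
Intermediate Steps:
Function('x')(F) = Mul(3, Pow(F, 2)) (Function('x')(F) = Mul(Mul(3, F), F) = Mul(3, Pow(F, 2)))
S = Rational(-384, 4565) (S = Mul(Add(-7347, Mul(3, Pow(-41, 2))), Pow(Add(Pow(27, 3), 7707), -1)) = Mul(Add(-7347, Mul(3, 1681)), Pow(Add(19683, 7707), -1)) = Mul(Add(-7347, 5043), Pow(27390, -1)) = Mul(-2304, Rational(1, 27390)) = Rational(-384, 4565) ≈ -0.084118)
Mul(Add(5893, S), Add(-649, Mul(-16504, Pow(48532, -1)))) = Mul(Add(5893, Rational(-384, 4565)), Add(-649, Mul(-16504, Pow(48532, -1)))) = Mul(Rational(26901161, 4565), Add(-649, Mul(-16504, Rational(1, 48532)))) = Mul(Rational(26901161, 4565), Add(-649, Rational(-4126, 12133))) = Mul(Rational(26901161, 4565), Rational(-7878443, 12133)) = Rational(-2553485103281, 667315)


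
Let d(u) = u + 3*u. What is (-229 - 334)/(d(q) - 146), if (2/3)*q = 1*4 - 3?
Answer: 563/140 ≈ 4.0214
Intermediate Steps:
q = 3/2 (q = 3*(1*4 - 3)/2 = 3*(4 - 3)/2 = (3/2)*1 = 3/2 ≈ 1.5000)
d(u) = 4*u
(-229 - 334)/(d(q) - 146) = (-229 - 334)/(4*(3/2) - 146) = -563/(6 - 146) = -563/(-140) = -563*(-1/140) = 563/140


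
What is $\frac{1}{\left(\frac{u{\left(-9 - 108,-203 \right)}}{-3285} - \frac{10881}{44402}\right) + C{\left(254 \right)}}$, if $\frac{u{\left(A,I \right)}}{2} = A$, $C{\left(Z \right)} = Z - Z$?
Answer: $- \frac{16206730}{2817113} \approx -5.753$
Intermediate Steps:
$C{\left(Z \right)} = 0$
$u{\left(A,I \right)} = 2 A$
$\frac{1}{\left(\frac{u{\left(-9 - 108,-203 \right)}}{-3285} - \frac{10881}{44402}\right) + C{\left(254 \right)}} = \frac{1}{\left(\frac{2 \left(-9 - 108\right)}{-3285} - \frac{10881}{44402}\right) + 0} = \frac{1}{\left(2 \left(-9 - 108\right) \left(- \frac{1}{3285}\right) - \frac{10881}{44402}\right) + 0} = \frac{1}{\left(2 \left(-117\right) \left(- \frac{1}{3285}\right) - \frac{10881}{44402}\right) + 0} = \frac{1}{\left(\left(-234\right) \left(- \frac{1}{3285}\right) - \frac{10881}{44402}\right) + 0} = \frac{1}{\left(\frac{26}{365} - \frac{10881}{44402}\right) + 0} = \frac{1}{- \frac{2817113}{16206730} + 0} = \frac{1}{- \frac{2817113}{16206730}} = - \frac{16206730}{2817113}$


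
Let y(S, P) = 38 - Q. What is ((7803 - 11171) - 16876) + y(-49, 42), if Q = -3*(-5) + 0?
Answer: -20221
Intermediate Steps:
Q = 15 (Q = 15 + 0 = 15)
y(S, P) = 23 (y(S, P) = 38 - 1*15 = 38 - 15 = 23)
((7803 - 11171) - 16876) + y(-49, 42) = ((7803 - 11171) - 16876) + 23 = (-3368 - 16876) + 23 = -20244 + 23 = -20221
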